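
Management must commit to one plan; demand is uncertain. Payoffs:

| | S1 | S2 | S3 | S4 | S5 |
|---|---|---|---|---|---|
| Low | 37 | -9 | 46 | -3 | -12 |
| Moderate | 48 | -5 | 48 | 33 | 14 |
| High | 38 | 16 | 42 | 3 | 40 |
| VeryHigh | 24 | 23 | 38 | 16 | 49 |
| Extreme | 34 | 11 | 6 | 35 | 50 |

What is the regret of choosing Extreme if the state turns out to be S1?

14

Best payoff under S1 is 48.
Regret = 48 − 34 = 14.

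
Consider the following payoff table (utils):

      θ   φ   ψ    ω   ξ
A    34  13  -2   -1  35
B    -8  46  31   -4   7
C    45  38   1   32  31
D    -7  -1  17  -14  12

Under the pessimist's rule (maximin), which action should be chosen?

C

Row minima: A=-2, B=-8, C=1, D=-14
Best worst-case = 1 → C.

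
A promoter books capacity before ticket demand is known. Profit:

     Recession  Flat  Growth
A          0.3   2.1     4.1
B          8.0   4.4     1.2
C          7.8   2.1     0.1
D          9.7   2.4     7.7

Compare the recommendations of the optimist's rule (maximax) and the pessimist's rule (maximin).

Row maxima: A=4.1, B=8.0, C=7.8, D=9.7
Best best-case = 9.7 → D.
Row minima: A=0.3, B=1.2, C=0.1, D=2.4
Best worst-case = 2.4 → D.

maximax → D; maximin → D (agree)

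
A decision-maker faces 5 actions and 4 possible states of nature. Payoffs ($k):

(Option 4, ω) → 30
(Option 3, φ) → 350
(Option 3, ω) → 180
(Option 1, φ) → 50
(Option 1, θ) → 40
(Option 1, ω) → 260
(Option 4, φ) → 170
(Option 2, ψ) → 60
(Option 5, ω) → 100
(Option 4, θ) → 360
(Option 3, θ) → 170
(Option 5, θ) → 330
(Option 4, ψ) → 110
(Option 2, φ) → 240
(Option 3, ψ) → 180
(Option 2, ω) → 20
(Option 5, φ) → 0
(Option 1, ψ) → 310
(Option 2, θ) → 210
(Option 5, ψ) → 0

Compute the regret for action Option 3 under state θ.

Best payoff under θ is 360.
Regret = 360 − 170 = 190.

190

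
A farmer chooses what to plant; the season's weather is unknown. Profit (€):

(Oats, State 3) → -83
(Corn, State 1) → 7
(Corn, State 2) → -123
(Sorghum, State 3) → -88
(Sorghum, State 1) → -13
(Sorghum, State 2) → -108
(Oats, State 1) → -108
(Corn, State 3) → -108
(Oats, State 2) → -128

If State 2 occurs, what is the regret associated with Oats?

20

Best payoff under State 2 is -108.
Regret = -108 − (-128) = 20.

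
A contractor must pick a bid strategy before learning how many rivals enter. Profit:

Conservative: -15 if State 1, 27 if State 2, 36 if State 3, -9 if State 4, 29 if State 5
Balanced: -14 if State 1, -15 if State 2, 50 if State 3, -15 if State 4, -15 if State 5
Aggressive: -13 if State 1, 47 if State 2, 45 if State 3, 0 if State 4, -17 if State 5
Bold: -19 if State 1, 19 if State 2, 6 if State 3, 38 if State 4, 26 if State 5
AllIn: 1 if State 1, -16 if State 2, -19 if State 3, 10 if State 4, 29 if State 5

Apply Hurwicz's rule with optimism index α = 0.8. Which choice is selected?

Conservative: 0.8·36 + 0.2·(-15) = 25.8
Balanced: 0.8·50 + 0.2·(-15) = 37
Aggressive: 0.8·47 + 0.2·(-17) = 34.2
Bold: 0.8·38 + 0.2·(-19) = 26.6
AllIn: 0.8·29 + 0.2·(-19) = 19.4
Highest Hurwicz score = 37 → Balanced.

Balanced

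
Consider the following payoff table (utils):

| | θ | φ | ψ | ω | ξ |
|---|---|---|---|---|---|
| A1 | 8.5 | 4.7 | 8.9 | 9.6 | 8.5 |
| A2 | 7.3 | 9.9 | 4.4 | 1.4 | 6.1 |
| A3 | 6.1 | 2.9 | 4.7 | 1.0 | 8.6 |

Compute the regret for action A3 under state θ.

Best payoff under θ is 8.5.
Regret = 8.5 − 6.1 = 2.4.

2.4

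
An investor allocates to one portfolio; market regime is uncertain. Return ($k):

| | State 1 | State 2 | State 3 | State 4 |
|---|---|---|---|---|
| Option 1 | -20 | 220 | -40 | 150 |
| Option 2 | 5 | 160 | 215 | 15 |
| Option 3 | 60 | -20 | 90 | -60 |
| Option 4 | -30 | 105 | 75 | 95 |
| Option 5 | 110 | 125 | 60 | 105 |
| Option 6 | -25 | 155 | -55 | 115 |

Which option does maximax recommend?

Row maxima: Option 1=220, Option 2=215, Option 3=90, Option 4=105, Option 5=125, Option 6=155
Best best-case = 220 → Option 1.

Option 1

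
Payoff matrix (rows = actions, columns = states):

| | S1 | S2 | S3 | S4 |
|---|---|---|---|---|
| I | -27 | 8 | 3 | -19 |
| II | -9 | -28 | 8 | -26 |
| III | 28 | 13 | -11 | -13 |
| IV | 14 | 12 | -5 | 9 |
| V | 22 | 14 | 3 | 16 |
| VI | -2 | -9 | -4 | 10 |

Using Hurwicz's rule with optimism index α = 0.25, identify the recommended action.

I: 0.25·8 + 0.75·(-27) = -18.25
II: 0.25·8 + 0.75·(-28) = -19
III: 0.25·28 + 0.75·(-13) = -2.75
IV: 0.25·14 + 0.75·(-5) = -0.25
V: 0.25·22 + 0.75·3 = 7.75
VI: 0.25·10 + 0.75·(-9) = -4.25
Highest Hurwicz score = 7.75 → V.

V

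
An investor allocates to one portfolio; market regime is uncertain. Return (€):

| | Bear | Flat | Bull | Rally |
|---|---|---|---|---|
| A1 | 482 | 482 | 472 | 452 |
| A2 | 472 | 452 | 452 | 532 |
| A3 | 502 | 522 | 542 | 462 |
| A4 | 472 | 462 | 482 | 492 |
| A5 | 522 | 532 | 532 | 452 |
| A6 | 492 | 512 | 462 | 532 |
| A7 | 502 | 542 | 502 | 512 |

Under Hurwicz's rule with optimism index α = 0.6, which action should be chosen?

A7

A1: 0.6·482 + 0.4·452 = 470
A2: 0.6·532 + 0.4·452 = 500
A3: 0.6·542 + 0.4·462 = 510
A4: 0.6·492 + 0.4·462 = 480
A5: 0.6·532 + 0.4·452 = 500
A6: 0.6·532 + 0.4·462 = 504
A7: 0.6·542 + 0.4·502 = 526
Highest Hurwicz score = 526 → A7.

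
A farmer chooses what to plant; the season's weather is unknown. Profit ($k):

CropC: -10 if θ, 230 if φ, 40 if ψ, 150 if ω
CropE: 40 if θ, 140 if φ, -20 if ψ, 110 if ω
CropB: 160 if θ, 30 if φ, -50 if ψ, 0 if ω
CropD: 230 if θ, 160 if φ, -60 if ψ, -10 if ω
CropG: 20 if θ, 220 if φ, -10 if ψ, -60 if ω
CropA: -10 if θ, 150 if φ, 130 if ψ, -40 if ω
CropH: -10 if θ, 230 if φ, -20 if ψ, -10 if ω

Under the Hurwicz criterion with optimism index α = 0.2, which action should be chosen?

CropC: 0.2·230 + 0.8·(-10) = 38
CropE: 0.2·140 + 0.8·(-20) = 12
CropB: 0.2·160 + 0.8·(-50) = -8
CropD: 0.2·230 + 0.8·(-60) = -2
CropG: 0.2·220 + 0.8·(-60) = -4
CropA: 0.2·150 + 0.8·(-40) = -2
CropH: 0.2·230 + 0.8·(-20) = 30
Highest Hurwicz score = 38 → CropC.

CropC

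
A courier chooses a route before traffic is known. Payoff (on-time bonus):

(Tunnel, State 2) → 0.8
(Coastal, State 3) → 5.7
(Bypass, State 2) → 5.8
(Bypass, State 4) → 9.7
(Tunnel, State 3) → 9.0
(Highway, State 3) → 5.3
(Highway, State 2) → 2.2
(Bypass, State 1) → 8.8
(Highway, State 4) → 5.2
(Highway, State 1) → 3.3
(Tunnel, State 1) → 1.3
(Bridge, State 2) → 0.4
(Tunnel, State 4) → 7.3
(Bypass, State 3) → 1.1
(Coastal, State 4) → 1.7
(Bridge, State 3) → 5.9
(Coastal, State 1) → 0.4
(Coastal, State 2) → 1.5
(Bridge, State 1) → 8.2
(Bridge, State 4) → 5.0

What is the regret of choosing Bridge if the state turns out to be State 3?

Best payoff under State 3 is 9.0.
Regret = 9.0 − 5.9 = 3.1.

3.1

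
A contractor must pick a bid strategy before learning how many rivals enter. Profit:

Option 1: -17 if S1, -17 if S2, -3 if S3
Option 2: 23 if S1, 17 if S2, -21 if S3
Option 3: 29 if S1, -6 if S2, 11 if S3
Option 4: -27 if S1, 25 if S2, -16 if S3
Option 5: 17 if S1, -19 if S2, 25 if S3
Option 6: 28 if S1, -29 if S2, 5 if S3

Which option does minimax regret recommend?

Option 3

Column bests: S1=29, S2=25, S3=25.
Option 1 regrets: 46, 42, 28 → max 46
Option 2 regrets: 6, 8, 46 → max 46
Option 3 regrets: 0, 31, 14 → max 31
Option 4 regrets: 56, 0, 41 → max 56
Option 5 regrets: 12, 44, 0 → max 44
Option 6 regrets: 1, 54, 20 → max 54
Smallest max regret = 31 → Option 3.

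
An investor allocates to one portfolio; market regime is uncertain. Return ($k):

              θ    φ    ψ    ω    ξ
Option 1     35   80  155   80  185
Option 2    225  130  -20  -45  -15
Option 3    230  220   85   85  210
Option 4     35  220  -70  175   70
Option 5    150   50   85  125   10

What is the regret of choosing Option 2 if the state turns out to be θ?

5

Best payoff under θ is 230.
Regret = 230 − 225 = 5.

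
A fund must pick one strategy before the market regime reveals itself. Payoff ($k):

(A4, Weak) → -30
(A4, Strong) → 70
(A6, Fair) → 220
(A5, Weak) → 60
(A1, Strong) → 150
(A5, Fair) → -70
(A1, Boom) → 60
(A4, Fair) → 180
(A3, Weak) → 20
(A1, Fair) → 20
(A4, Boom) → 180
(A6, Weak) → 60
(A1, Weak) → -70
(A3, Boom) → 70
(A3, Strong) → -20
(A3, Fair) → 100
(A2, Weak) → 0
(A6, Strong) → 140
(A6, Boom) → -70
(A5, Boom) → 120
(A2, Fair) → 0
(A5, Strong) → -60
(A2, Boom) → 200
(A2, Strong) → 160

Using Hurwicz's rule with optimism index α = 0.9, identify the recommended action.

A6

A1: 0.9·150 + 0.1·(-70) = 128
A2: 0.9·200 + 0.1·0 = 180
A3: 0.9·100 + 0.1·(-20) = 88
A4: 0.9·180 + 0.1·(-30) = 159
A5: 0.9·120 + 0.1·(-70) = 101
A6: 0.9·220 + 0.1·(-70) = 191
Highest Hurwicz score = 191 → A6.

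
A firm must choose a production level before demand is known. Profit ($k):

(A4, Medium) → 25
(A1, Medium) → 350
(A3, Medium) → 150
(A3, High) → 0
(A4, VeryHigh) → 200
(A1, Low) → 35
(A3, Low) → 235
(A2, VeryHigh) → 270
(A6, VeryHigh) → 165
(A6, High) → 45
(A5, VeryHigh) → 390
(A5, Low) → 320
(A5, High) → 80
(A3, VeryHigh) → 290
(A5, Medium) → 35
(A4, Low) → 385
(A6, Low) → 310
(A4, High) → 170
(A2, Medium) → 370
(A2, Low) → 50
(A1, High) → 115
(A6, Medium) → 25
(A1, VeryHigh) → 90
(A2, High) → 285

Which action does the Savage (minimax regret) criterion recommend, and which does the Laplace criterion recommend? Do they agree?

minimax regret → A3; laplace → A2 (disagree)

Column bests: Low=385, Medium=370, High=285, VeryHigh=390.
A1 regrets: 350, 20, 170, 300 → max 350
A2 regrets: 335, 0, 0, 120 → max 335
A3 regrets: 150, 220, 285, 100 → max 285
A4 regrets: 0, 345, 115, 190 → max 345
A5 regrets: 65, 335, 205, 0 → max 335
A6 regrets: 75, 345, 240, 225 → max 345
Smallest max regret = 285 → A3.
Row averages: A1=147.5, A2=243.75, A3=168.75, A4=195, A5=206.25, A6=136.25
Highest average = 243.75 → A2.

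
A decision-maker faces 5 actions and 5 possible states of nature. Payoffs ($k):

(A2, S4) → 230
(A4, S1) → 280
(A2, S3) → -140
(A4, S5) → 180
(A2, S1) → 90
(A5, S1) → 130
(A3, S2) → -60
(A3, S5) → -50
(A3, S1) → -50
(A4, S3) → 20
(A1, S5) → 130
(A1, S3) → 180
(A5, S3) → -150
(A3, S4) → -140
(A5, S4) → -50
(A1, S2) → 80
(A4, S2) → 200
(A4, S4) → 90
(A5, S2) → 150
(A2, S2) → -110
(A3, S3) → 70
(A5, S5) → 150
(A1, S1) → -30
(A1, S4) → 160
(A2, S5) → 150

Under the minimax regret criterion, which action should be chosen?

Column bests: S1=280, S2=200, S3=180, S4=230, S5=180.
A1 regrets: 310, 120, 0, 70, 50 → max 310
A2 regrets: 190, 310, 320, 0, 30 → max 320
A3 regrets: 330, 260, 110, 370, 230 → max 370
A4 regrets: 0, 0, 160, 140, 0 → max 160
A5 regrets: 150, 50, 330, 280, 30 → max 330
Smallest max regret = 160 → A4.

A4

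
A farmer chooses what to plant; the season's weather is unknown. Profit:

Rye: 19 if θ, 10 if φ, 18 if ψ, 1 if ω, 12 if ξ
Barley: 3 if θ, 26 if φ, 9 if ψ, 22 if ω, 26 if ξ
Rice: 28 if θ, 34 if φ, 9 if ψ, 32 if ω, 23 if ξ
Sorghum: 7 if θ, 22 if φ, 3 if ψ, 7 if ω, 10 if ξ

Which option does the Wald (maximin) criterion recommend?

Row minima: Rye=1, Barley=3, Rice=9, Sorghum=3
Best worst-case = 9 → Rice.

Rice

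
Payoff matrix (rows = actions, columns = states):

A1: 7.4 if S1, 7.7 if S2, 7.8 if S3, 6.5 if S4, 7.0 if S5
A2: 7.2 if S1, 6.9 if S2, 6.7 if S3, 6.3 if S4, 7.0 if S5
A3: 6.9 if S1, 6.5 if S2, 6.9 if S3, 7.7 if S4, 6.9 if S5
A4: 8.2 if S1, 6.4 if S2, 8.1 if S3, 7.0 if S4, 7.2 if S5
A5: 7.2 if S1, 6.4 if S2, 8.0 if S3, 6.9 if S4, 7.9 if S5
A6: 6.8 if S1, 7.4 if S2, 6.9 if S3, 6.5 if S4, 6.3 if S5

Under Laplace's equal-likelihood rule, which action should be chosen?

Row averages: A1=7.28, A2=6.82, A3=6.98, A4=7.38, A5=7.28, A6=6.78
Highest average = 7.38 → A4.

A4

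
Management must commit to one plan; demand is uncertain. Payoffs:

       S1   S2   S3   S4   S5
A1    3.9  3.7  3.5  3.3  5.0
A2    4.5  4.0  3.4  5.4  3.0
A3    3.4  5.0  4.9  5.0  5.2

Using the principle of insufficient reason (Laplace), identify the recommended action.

A3

Row averages: A1=3.88, A2=4.06, A3=4.7
Highest average = 4.7 → A3.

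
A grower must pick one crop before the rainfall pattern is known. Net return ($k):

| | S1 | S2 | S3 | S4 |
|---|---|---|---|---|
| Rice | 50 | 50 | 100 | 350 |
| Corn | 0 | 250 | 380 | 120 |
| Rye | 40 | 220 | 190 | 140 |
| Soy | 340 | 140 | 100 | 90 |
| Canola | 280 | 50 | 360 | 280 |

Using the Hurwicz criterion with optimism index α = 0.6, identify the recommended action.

Soy

Rice: 0.6·350 + 0.4·50 = 230
Corn: 0.6·380 + 0.4·0 = 228
Rye: 0.6·220 + 0.4·40 = 148
Soy: 0.6·340 + 0.4·90 = 240
Canola: 0.6·360 + 0.4·50 = 236
Highest Hurwicz score = 240 → Soy.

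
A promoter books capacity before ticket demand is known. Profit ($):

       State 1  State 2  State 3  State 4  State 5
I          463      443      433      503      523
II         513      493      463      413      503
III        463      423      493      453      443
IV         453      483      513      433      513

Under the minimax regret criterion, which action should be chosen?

IV

Column bests: State 1=513, State 2=493, State 3=513, State 4=503, State 5=523.
I regrets: 50, 50, 80, 0, 0 → max 80
II regrets: 0, 0, 50, 90, 20 → max 90
III regrets: 50, 70, 20, 50, 80 → max 80
IV regrets: 60, 10, 0, 70, 10 → max 70
Smallest max regret = 70 → IV.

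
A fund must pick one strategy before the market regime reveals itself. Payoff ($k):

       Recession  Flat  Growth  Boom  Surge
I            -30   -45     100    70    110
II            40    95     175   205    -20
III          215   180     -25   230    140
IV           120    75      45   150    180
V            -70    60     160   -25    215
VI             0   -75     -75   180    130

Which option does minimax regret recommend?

Column bests: Recession=215, Flat=180, Growth=175, Boom=230, Surge=215.
I regrets: 245, 225, 75, 160, 105 → max 245
II regrets: 175, 85, 0, 25, 235 → max 235
III regrets: 0, 0, 200, 0, 75 → max 200
IV regrets: 95, 105, 130, 80, 35 → max 130
V regrets: 285, 120, 15, 255, 0 → max 285
VI regrets: 215, 255, 250, 50, 85 → max 255
Smallest max regret = 130 → IV.

IV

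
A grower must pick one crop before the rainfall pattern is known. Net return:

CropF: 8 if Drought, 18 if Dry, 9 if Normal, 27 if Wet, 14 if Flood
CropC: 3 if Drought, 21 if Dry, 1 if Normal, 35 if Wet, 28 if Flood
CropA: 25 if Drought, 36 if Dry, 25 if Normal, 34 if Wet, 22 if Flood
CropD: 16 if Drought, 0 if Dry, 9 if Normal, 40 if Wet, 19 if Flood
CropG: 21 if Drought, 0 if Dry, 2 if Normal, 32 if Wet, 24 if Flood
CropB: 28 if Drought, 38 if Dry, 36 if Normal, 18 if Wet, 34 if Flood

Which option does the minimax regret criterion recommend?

CropA

Column bests: Drought=28, Dry=38, Normal=36, Wet=40, Flood=34.
CropF regrets: 20, 20, 27, 13, 20 → max 27
CropC regrets: 25, 17, 35, 5, 6 → max 35
CropA regrets: 3, 2, 11, 6, 12 → max 12
CropD regrets: 12, 38, 27, 0, 15 → max 38
CropG regrets: 7, 38, 34, 8, 10 → max 38
CropB regrets: 0, 0, 0, 22, 0 → max 22
Smallest max regret = 12 → CropA.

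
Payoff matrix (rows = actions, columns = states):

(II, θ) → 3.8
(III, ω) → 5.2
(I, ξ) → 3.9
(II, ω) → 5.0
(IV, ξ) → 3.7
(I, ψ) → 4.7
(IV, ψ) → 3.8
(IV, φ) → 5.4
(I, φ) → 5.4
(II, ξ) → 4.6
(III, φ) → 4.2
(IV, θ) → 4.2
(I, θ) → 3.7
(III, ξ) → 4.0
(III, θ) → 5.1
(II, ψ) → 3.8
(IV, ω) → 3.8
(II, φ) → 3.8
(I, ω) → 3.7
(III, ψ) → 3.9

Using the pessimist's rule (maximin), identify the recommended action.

III

Row minima: I=3.7, II=3.8, III=3.9, IV=3.7
Best worst-case = 3.9 → III.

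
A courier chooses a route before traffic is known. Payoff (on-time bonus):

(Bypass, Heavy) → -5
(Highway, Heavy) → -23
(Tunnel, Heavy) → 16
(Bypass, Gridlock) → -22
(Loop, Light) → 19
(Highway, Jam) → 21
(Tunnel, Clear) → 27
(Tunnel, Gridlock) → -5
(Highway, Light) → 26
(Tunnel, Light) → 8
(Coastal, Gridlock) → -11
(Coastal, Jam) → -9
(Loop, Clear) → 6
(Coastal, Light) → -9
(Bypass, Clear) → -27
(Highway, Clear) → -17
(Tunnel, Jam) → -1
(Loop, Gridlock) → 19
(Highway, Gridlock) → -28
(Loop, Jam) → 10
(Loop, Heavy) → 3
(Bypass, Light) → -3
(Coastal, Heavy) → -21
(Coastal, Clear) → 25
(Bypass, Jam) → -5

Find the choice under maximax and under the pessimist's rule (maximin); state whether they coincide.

maximax → Tunnel; maximin → Loop (disagree)

Row maxima: Tunnel=27, Loop=19, Coastal=25, Bypass=-3, Highway=26
Best best-case = 27 → Tunnel.
Row minima: Tunnel=-5, Loop=3, Coastal=-21, Bypass=-27, Highway=-28
Best worst-case = 3 → Loop.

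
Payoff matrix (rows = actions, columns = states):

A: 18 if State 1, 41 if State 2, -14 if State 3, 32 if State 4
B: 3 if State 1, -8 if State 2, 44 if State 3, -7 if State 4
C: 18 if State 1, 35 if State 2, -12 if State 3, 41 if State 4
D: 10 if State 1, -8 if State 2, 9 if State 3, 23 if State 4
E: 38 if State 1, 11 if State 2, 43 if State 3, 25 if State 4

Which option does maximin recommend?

Row minima: A=-14, B=-8, C=-12, D=-8, E=11
Best worst-case = 11 → E.

E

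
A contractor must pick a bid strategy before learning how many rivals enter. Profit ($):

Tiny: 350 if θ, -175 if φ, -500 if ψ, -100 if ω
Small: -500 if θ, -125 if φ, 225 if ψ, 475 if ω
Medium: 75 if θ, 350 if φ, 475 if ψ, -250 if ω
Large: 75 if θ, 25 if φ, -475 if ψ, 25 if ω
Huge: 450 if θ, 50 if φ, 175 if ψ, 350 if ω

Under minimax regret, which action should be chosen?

Column bests: θ=450, φ=350, ψ=475, ω=475.
Tiny regrets: 100, 525, 975, 575 → max 975
Small regrets: 950, 475, 250, 0 → max 950
Medium regrets: 375, 0, 0, 725 → max 725
Large regrets: 375, 325, 950, 450 → max 950
Huge regrets: 0, 300, 300, 125 → max 300
Smallest max regret = 300 → Huge.

Huge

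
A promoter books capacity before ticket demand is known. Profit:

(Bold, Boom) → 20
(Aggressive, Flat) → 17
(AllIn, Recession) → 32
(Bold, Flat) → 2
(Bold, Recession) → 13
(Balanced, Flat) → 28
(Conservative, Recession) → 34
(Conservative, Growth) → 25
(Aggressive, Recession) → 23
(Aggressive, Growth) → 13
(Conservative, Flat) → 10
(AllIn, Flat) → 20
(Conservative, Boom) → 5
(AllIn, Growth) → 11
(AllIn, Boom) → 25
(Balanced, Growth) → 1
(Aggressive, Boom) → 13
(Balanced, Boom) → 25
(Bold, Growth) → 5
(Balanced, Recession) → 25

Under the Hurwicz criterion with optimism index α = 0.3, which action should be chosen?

Conservative: 0.3·34 + 0.7·5 = 13.7
Balanced: 0.3·28 + 0.7·1 = 9.1
Aggressive: 0.3·23 + 0.7·13 = 16
Bold: 0.3·20 + 0.7·2 = 7.4
AllIn: 0.3·32 + 0.7·11 = 17.3
Highest Hurwicz score = 17.3 → AllIn.

AllIn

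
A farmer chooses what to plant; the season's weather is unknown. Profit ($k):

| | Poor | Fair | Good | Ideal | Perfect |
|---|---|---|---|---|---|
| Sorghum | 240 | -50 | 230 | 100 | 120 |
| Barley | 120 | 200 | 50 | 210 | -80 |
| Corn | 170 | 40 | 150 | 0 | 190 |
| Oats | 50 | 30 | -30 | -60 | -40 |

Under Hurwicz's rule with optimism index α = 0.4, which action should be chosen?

Corn

Sorghum: 0.4·240 + 0.6·(-50) = 66
Barley: 0.4·210 + 0.6·(-80) = 36
Corn: 0.4·190 + 0.6·0 = 76
Oats: 0.4·50 + 0.6·(-60) = -16
Highest Hurwicz score = 76 → Corn.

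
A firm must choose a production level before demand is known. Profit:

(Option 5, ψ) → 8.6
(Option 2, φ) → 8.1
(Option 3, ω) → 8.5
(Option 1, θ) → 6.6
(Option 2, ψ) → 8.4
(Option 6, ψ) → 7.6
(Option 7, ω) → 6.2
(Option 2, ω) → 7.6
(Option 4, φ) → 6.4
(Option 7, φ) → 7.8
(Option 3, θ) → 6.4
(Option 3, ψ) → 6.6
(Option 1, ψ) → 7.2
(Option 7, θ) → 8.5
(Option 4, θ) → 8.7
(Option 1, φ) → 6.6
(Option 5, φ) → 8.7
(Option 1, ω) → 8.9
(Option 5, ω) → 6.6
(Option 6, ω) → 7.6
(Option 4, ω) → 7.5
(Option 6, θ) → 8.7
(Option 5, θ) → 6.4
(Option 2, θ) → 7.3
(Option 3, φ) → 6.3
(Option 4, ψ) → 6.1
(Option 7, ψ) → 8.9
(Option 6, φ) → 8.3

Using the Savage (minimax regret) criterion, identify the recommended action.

Column bests: θ=8.7, φ=8.7, ψ=8.9, ω=8.9.
Option 1 regrets: 2.1, 2.1, 1.7, 0.0 → max 2.1
Option 2 regrets: 1.4, 0.6, 0.5, 1.3 → max 1.4
Option 3 regrets: 2.3, 2.4, 2.3, 0.4 → max 2.4
Option 4 regrets: 0.0, 2.3, 2.8, 1.4 → max 2.8
Option 5 regrets: 2.3, 0.0, 0.3, 2.3 → max 2.3
Option 6 regrets: 0.0, 0.4, 1.3, 1.3 → max 1.3
Option 7 regrets: 0.2, 0.9, 0.0, 2.7 → max 2.7
Smallest max regret = 1.3 → Option 6.

Option 6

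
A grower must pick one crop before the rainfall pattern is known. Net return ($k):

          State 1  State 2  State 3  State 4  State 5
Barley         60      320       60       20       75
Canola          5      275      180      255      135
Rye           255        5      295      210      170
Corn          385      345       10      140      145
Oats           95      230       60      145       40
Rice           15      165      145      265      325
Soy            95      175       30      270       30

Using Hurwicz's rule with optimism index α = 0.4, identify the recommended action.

Corn

Barley: 0.4·320 + 0.6·20 = 140
Canola: 0.4·275 + 0.6·5 = 113
Rye: 0.4·295 + 0.6·5 = 121
Corn: 0.4·385 + 0.6·10 = 160
Oats: 0.4·230 + 0.6·40 = 116
Rice: 0.4·325 + 0.6·15 = 139
Soy: 0.4·270 + 0.6·30 = 126
Highest Hurwicz score = 160 → Corn.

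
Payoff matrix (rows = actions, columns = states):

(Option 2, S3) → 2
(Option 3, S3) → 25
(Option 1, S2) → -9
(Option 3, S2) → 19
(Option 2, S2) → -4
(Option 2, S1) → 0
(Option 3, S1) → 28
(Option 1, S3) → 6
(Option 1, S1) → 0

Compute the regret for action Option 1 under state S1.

Best payoff under S1 is 28.
Regret = 28 − 0 = 28.

28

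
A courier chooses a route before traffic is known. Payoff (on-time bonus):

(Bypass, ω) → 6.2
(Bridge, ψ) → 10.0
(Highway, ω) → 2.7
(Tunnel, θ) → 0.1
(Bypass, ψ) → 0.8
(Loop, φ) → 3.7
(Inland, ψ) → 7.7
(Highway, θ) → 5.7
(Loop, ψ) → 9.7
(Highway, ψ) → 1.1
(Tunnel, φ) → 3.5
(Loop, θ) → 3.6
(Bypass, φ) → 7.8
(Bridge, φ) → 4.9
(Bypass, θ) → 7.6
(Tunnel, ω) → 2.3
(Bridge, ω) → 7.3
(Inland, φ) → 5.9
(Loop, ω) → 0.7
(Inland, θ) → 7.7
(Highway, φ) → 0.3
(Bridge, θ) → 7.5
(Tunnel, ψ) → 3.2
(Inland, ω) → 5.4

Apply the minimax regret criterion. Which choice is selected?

Column bests: θ=7.7, φ=7.8, ψ=10.0, ω=7.3.
Bypass regrets: 0.1, 0.0, 9.2, 1.1 → max 9.2
Bridge regrets: 0.2, 2.9, 0.0, 0.0 → max 2.9
Highway regrets: 2.0, 7.5, 8.9, 4.6 → max 8.9
Tunnel regrets: 7.6, 4.3, 6.8, 5.0 → max 7.6
Loop regrets: 4.1, 4.1, 0.3, 6.6 → max 6.6
Inland regrets: 0.0, 1.9, 2.3, 1.9 → max 2.3
Smallest max regret = 2.3 → Inland.

Inland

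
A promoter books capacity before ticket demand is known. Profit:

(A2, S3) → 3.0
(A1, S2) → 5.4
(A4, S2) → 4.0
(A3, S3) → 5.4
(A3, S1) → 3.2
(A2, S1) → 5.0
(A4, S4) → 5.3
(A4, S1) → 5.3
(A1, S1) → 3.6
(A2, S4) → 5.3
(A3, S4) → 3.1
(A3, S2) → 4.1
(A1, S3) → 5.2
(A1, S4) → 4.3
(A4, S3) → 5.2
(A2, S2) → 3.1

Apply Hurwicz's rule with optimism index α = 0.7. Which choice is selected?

A4

A1: 0.7·5.4 + 0.3·3.6 = 4.86
A2: 0.7·5.3 + 0.3·3.0 = 4.61
A3: 0.7·5.4 + 0.3·3.1 = 4.71
A4: 0.7·5.3 + 0.3·4.0 = 4.91
Highest Hurwicz score = 4.91 → A4.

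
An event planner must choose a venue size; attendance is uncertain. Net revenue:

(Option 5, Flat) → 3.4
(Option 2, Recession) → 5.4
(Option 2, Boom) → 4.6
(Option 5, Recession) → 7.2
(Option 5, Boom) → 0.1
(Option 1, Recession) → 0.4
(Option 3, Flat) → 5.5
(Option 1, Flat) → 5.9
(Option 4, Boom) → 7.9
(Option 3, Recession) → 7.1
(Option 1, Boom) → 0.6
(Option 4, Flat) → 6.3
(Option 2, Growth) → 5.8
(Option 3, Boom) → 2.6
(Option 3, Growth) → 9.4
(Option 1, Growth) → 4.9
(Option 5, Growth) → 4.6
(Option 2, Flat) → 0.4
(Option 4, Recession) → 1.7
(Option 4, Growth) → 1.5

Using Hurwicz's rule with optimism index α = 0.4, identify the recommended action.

Option 1: 0.4·5.9 + 0.6·0.4 = 2.6
Option 2: 0.4·5.8 + 0.6·0.4 = 2.56
Option 3: 0.4·9.4 + 0.6·2.6 = 5.32
Option 4: 0.4·7.9 + 0.6·1.5 = 4.06
Option 5: 0.4·7.2 + 0.6·0.1 = 2.94
Highest Hurwicz score = 5.32 → Option 3.

Option 3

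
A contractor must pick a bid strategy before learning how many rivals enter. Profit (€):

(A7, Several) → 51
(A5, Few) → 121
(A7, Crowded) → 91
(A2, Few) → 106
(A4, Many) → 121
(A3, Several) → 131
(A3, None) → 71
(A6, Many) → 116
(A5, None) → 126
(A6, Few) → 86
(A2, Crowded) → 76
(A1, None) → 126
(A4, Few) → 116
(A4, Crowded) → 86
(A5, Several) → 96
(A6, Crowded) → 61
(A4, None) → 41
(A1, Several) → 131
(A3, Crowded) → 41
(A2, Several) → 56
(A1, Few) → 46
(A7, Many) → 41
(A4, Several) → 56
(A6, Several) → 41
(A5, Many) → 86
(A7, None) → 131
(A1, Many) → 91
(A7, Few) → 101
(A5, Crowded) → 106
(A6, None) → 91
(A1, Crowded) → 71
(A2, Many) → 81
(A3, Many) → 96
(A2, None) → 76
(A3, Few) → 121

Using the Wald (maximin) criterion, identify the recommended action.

A5

Row minima: A1=46, A2=56, A3=41, A4=41, A5=86, A6=41, A7=41
Best worst-case = 86 → A5.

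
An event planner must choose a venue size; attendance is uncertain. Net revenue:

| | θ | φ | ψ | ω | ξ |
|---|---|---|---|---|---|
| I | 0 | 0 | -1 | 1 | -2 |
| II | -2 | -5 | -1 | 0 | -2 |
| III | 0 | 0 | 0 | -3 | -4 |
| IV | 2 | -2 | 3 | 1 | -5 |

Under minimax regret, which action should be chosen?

IV

Column bests: θ=2, φ=0, ψ=3, ω=1, ξ=-2.
I regrets: 2, 0, 4, 0, 0 → max 4
II regrets: 4, 5, 4, 1, 0 → max 5
III regrets: 2, 0, 3, 4, 2 → max 4
IV regrets: 0, 2, 0, 0, 3 → max 3
Smallest max regret = 3 → IV.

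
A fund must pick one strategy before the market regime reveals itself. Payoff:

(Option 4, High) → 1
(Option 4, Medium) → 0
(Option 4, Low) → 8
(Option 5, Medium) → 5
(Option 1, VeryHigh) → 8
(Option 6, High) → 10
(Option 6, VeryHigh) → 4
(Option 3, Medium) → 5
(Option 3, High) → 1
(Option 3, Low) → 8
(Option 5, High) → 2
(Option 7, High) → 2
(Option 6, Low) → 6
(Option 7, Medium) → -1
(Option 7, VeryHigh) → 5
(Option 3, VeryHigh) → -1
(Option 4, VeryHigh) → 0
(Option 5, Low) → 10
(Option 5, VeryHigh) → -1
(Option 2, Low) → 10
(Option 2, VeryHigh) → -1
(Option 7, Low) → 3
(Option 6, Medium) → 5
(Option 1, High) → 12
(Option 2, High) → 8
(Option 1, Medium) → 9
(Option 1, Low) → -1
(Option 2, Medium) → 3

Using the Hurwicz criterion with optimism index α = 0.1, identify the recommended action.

Option 6

Option 1: 0.1·12 + 0.9·(-1) = 0.3
Option 2: 0.1·10 + 0.9·(-1) = 0.1
Option 3: 0.1·8 + 0.9·(-1) = -0.1
Option 4: 0.1·8 + 0.9·0 = 0.8
Option 5: 0.1·10 + 0.9·(-1) = 0.1
Option 6: 0.1·10 + 0.9·4 = 4.6
Option 7: 0.1·5 + 0.9·(-1) = -0.4
Highest Hurwicz score = 4.6 → Option 6.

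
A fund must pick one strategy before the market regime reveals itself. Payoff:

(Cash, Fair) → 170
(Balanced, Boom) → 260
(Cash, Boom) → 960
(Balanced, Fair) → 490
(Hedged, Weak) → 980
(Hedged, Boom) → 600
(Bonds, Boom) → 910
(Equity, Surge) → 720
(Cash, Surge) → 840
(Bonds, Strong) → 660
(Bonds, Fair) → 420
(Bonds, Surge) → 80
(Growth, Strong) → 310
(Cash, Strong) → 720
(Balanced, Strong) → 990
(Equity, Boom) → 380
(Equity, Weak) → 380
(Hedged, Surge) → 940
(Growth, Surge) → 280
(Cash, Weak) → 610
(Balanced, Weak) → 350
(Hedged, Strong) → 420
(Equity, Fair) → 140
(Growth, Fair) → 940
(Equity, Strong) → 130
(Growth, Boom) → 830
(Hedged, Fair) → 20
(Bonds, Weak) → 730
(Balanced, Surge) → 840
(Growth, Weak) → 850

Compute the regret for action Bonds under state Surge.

Best payoff under Surge is 940.
Regret = 940 − 80 = 860.

860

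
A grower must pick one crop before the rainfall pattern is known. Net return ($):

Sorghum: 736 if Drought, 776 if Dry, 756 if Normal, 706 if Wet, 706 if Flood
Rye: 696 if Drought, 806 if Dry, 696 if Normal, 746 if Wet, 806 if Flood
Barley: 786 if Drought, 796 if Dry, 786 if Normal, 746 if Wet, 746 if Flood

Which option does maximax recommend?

Row maxima: Sorghum=776, Rye=806, Barley=796
Best best-case = 806 → Rye.

Rye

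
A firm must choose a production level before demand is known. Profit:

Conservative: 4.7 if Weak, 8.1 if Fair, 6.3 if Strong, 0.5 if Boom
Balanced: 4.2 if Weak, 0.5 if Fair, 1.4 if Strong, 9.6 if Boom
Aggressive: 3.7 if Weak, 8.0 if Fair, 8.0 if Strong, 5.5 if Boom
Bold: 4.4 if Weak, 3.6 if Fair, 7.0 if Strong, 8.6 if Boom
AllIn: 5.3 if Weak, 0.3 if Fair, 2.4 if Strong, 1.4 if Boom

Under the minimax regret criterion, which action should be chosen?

Aggressive

Column bests: Weak=5.3, Fair=8.1, Strong=8.0, Boom=9.6.
Conservative regrets: 0.6, 0.0, 1.7, 9.1 → max 9.1
Balanced regrets: 1.1, 7.6, 6.6, 0.0 → max 7.6
Aggressive regrets: 1.6, 0.1, 0.0, 4.1 → max 4.1
Bold regrets: 0.9, 4.5, 1.0, 1.0 → max 4.5
AllIn regrets: 0.0, 7.8, 5.6, 8.2 → max 8.2
Smallest max regret = 4.1 → Aggressive.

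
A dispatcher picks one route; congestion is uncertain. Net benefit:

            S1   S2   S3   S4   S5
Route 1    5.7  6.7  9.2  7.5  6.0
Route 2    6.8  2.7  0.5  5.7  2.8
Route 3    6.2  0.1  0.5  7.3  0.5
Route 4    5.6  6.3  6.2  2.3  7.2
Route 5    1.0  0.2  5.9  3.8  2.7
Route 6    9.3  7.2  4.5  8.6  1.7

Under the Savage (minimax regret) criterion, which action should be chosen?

Route 1

Column bests: S1=9.3, S2=7.2, S3=9.2, S4=8.6, S5=7.2.
Route 1 regrets: 3.6, 0.5, 0.0, 1.1, 1.2 → max 3.6
Route 2 regrets: 2.5, 4.5, 8.7, 2.9, 4.4 → max 8.7
Route 3 regrets: 3.1, 7.1, 8.7, 1.3, 6.7 → max 8.7
Route 4 regrets: 3.7, 0.9, 3.0, 6.3, 0.0 → max 6.3
Route 5 regrets: 8.3, 7.0, 3.3, 4.8, 4.5 → max 8.3
Route 6 regrets: 0.0, 0.0, 4.7, 0.0, 5.5 → max 5.5
Smallest max regret = 3.6 → Route 1.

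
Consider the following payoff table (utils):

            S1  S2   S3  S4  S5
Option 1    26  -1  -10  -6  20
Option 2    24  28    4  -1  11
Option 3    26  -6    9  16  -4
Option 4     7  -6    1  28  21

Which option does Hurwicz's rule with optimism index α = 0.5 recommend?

Option 1: 0.5·26 + 0.5·(-10) = 8
Option 2: 0.5·28 + 0.5·(-1) = 13.5
Option 3: 0.5·26 + 0.5·(-6) = 10
Option 4: 0.5·28 + 0.5·(-6) = 11
Highest Hurwicz score = 13.5 → Option 2.

Option 2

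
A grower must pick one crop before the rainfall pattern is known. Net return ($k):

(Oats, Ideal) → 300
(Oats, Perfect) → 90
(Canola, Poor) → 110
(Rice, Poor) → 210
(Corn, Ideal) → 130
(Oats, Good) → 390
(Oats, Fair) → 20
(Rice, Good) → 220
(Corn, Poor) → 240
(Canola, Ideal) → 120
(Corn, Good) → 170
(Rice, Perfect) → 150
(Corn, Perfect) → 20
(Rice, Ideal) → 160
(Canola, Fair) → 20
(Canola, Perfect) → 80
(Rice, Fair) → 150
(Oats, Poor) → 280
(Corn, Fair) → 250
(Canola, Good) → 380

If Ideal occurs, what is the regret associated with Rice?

Best payoff under Ideal is 300.
Regret = 300 − 160 = 140.

140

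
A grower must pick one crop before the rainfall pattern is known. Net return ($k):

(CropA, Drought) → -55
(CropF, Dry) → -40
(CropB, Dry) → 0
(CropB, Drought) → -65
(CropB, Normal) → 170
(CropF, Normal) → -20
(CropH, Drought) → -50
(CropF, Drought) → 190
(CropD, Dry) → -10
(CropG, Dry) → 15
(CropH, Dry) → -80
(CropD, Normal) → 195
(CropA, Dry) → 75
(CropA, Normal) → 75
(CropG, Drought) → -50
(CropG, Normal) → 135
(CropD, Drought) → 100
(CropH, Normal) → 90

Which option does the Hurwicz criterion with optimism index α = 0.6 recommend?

CropG: 0.6·135 + 0.4·(-50) = 61
CropB: 0.6·170 + 0.4·(-65) = 76
CropA: 0.6·75 + 0.4·(-55) = 23
CropD: 0.6·195 + 0.4·(-10) = 113
CropH: 0.6·90 + 0.4·(-80) = 22
CropF: 0.6·190 + 0.4·(-40) = 98
Highest Hurwicz score = 113 → CropD.

CropD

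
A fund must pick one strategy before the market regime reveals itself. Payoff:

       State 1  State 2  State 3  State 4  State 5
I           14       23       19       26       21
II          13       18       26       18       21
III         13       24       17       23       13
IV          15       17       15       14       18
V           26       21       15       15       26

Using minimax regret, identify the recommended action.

Column bests: State 1=26, State 2=24, State 3=26, State 4=26, State 5=26.
I regrets: 12, 1, 7, 0, 5 → max 12
II regrets: 13, 6, 0, 8, 5 → max 13
III regrets: 13, 0, 9, 3, 13 → max 13
IV regrets: 11, 7, 11, 12, 8 → max 12
V regrets: 0, 3, 11, 11, 0 → max 11
Smallest max regret = 11 → V.

V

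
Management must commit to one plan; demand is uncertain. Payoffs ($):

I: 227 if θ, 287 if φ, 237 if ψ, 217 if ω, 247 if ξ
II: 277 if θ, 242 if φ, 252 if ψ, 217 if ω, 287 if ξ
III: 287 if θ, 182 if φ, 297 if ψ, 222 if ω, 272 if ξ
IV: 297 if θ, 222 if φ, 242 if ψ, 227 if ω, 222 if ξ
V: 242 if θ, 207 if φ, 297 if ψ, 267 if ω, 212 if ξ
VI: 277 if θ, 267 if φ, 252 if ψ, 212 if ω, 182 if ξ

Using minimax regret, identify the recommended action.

Column bests: θ=297, φ=287, ψ=297, ω=267, ξ=287.
I regrets: 70, 0, 60, 50, 40 → max 70
II regrets: 20, 45, 45, 50, 0 → max 50
III regrets: 10, 105, 0, 45, 15 → max 105
IV regrets: 0, 65, 55, 40, 65 → max 65
V regrets: 55, 80, 0, 0, 75 → max 80
VI regrets: 20, 20, 45, 55, 105 → max 105
Smallest max regret = 50 → II.

II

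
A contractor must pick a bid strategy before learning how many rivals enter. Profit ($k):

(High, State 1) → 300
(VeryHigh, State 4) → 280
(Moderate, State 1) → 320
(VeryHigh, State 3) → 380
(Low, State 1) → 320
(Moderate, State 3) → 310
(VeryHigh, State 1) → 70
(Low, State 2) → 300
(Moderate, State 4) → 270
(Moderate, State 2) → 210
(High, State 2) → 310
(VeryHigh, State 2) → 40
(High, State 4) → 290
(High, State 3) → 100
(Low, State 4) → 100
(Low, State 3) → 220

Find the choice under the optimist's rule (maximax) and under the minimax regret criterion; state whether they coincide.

Row maxima: Low=320, Moderate=320, High=310, VeryHigh=380
Best best-case = 380 → VeryHigh.
Column bests: State 1=320, State 2=310, State 3=380, State 4=290.
Low regrets: 0, 10, 160, 190 → max 190
Moderate regrets: 0, 100, 70, 20 → max 100
High regrets: 20, 0, 280, 0 → max 280
VeryHigh regrets: 250, 270, 0, 10 → max 270
Smallest max regret = 100 → Moderate.

maximax → VeryHigh; minimax regret → Moderate (disagree)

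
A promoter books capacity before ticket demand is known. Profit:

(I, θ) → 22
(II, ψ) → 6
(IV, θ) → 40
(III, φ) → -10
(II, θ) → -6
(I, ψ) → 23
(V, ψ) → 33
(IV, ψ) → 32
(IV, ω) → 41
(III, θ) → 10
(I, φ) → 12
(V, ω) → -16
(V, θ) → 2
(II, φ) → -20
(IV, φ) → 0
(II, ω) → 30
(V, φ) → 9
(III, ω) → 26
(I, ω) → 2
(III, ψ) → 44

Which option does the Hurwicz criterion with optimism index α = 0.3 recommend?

I: 0.3·23 + 0.7·2 = 8.3
II: 0.3·30 + 0.7·(-20) = -5
III: 0.3·44 + 0.7·(-10) = 6.2
IV: 0.3·41 + 0.7·0 = 12.3
V: 0.3·33 + 0.7·(-16) = -1.3
Highest Hurwicz score = 12.3 → IV.

IV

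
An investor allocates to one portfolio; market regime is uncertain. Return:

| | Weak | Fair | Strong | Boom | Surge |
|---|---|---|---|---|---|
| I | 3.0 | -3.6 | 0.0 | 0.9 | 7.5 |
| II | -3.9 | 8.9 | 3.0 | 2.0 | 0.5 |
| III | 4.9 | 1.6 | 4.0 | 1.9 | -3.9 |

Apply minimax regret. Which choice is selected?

II

Column bests: Weak=4.9, Fair=8.9, Strong=4.0, Boom=2.0, Surge=7.5.
I regrets: 1.9, 12.5, 4.0, 1.1, 0.0 → max 12.5
II regrets: 8.8, 0.0, 1.0, 0.0, 7.0 → max 8.8
III regrets: 0.0, 7.3, 0.0, 0.1, 11.4 → max 11.4
Smallest max regret = 8.8 → II.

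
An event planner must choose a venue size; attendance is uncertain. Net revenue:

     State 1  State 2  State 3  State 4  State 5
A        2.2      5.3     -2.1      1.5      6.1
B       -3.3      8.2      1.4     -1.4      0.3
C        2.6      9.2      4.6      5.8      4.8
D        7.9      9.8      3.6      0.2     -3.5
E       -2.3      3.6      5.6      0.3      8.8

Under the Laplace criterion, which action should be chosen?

C

Row averages: A=2.6, B=1.04, C=5.4, D=3.6, E=3.2
Highest average = 5.4 → C.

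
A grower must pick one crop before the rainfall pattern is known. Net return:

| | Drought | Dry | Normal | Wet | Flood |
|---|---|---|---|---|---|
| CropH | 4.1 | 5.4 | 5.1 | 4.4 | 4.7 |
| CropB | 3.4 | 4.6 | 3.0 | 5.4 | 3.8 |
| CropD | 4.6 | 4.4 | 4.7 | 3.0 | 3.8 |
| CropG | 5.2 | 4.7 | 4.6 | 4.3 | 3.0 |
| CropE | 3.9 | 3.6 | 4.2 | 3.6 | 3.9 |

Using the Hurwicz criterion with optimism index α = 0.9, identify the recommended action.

CropH

CropH: 0.9·5.4 + 0.1·4.1 = 5.27
CropB: 0.9·5.4 + 0.1·3.0 = 5.16
CropD: 0.9·4.7 + 0.1·3.0 = 4.53
CropG: 0.9·5.2 + 0.1·3.0 = 4.98
CropE: 0.9·4.2 + 0.1·3.6 = 4.14
Highest Hurwicz score = 5.27 → CropH.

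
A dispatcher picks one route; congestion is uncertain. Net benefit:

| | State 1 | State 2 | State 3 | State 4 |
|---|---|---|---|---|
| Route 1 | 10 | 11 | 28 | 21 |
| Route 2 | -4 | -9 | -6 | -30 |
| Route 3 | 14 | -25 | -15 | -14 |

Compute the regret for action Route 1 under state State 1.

Best payoff under State 1 is 14.
Regret = 14 − 10 = 4.

4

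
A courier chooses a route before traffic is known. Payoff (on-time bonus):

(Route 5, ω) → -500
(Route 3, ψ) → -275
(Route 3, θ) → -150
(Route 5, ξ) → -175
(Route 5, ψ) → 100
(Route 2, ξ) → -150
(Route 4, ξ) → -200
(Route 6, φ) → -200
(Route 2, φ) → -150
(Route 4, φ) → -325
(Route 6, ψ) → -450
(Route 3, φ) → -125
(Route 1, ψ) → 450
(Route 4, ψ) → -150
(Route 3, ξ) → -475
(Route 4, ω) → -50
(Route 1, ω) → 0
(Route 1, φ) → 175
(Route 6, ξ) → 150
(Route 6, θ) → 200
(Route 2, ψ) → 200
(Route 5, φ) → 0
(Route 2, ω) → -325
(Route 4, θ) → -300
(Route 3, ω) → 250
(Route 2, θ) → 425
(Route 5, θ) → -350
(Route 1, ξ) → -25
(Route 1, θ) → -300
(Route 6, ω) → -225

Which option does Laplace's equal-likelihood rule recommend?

Row averages: Route 1=60, Route 2=0, Route 3=-155, Route 4=-205, Route 5=-185, Route 6=-105
Highest average = 60 → Route 1.

Route 1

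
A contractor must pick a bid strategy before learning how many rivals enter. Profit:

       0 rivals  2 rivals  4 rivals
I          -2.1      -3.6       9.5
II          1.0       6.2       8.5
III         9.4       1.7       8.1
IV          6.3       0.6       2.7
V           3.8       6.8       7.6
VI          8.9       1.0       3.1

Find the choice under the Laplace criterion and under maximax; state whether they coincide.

laplace → III; maximax → I (disagree)

Row averages: I=19/15, II=157/30, III=6.4, IV=3.2, V=91/15, VI=13/3
Highest average = 6.4 → III.
Row maxima: I=9.5, II=8.5, III=9.4, IV=6.3, V=7.6, VI=8.9
Best best-case = 9.5 → I.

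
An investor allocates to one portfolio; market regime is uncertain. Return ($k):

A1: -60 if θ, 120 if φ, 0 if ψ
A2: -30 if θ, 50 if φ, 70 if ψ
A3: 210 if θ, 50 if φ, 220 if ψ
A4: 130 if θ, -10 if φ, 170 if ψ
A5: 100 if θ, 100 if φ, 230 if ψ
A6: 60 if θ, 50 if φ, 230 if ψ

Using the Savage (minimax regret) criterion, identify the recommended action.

A3

Column bests: θ=210, φ=120, ψ=230.
A1 regrets: 270, 0, 230 → max 270
A2 regrets: 240, 70, 160 → max 240
A3 regrets: 0, 70, 10 → max 70
A4 regrets: 80, 130, 60 → max 130
A5 regrets: 110, 20, 0 → max 110
A6 regrets: 150, 70, 0 → max 150
Smallest max regret = 70 → A3.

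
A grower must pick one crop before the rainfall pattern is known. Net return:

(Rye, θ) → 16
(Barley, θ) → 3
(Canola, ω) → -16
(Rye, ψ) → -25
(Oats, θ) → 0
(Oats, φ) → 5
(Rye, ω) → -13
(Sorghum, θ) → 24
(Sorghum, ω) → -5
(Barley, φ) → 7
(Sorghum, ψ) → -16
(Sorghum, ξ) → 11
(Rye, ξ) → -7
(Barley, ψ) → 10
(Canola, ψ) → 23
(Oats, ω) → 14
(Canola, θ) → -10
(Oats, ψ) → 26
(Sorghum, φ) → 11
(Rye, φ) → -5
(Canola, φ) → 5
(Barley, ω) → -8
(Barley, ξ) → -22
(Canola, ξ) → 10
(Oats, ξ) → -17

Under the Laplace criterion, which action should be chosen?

Oats

Row averages: Rye=-6.8, Barley=-2, Oats=5.6, Sorghum=5, Canola=2.4
Highest average = 5.6 → Oats.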